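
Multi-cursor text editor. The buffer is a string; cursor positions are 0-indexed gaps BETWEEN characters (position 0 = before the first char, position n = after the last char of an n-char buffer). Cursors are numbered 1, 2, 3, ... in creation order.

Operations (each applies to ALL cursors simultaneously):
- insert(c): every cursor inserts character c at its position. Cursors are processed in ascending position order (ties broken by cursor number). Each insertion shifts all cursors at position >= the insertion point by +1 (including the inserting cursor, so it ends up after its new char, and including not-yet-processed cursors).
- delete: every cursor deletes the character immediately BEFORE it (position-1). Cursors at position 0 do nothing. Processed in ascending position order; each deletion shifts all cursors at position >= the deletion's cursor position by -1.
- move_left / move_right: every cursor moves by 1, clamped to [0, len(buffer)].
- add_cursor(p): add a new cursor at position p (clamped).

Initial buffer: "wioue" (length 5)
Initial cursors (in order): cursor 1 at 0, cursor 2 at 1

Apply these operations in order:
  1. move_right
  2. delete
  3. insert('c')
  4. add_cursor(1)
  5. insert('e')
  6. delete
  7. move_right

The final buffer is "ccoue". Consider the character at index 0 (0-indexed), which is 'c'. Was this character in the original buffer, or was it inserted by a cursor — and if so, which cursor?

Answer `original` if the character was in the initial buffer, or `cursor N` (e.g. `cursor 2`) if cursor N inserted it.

Answer: cursor 1

Derivation:
After op 1 (move_right): buffer="wioue" (len 5), cursors c1@1 c2@2, authorship .....
After op 2 (delete): buffer="oue" (len 3), cursors c1@0 c2@0, authorship ...
After op 3 (insert('c')): buffer="ccoue" (len 5), cursors c1@2 c2@2, authorship 12...
After op 4 (add_cursor(1)): buffer="ccoue" (len 5), cursors c3@1 c1@2 c2@2, authorship 12...
After op 5 (insert('e')): buffer="ceceeoue" (len 8), cursors c3@2 c1@5 c2@5, authorship 13212...
After op 6 (delete): buffer="ccoue" (len 5), cursors c3@1 c1@2 c2@2, authorship 12...
After op 7 (move_right): buffer="ccoue" (len 5), cursors c3@2 c1@3 c2@3, authorship 12...
Authorship (.=original, N=cursor N): 1 2 . . .
Index 0: author = 1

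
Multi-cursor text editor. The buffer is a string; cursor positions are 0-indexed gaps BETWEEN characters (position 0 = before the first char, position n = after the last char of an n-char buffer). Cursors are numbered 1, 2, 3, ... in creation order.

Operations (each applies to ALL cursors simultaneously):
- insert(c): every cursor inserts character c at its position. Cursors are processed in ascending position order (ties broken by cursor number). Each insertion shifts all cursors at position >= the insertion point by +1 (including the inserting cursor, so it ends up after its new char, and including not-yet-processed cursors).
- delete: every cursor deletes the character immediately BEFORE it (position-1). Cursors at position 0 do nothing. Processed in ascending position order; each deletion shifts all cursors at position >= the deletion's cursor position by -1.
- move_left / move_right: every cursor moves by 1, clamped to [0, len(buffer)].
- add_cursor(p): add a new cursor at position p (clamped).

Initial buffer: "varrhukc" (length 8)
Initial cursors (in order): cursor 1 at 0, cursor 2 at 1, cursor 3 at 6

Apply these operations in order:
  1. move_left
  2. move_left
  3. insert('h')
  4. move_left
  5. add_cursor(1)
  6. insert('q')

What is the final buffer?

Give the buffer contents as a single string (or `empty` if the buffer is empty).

After op 1 (move_left): buffer="varrhukc" (len 8), cursors c1@0 c2@0 c3@5, authorship ........
After op 2 (move_left): buffer="varrhukc" (len 8), cursors c1@0 c2@0 c3@4, authorship ........
After op 3 (insert('h')): buffer="hhvarrhhukc" (len 11), cursors c1@2 c2@2 c3@7, authorship 12....3....
After op 4 (move_left): buffer="hhvarrhhukc" (len 11), cursors c1@1 c2@1 c3@6, authorship 12....3....
After op 5 (add_cursor(1)): buffer="hhvarrhhukc" (len 11), cursors c1@1 c2@1 c4@1 c3@6, authorship 12....3....
After op 6 (insert('q')): buffer="hqqqhvarrqhhukc" (len 15), cursors c1@4 c2@4 c4@4 c3@10, authorship 11242....33....

Answer: hqqqhvarrqhhukc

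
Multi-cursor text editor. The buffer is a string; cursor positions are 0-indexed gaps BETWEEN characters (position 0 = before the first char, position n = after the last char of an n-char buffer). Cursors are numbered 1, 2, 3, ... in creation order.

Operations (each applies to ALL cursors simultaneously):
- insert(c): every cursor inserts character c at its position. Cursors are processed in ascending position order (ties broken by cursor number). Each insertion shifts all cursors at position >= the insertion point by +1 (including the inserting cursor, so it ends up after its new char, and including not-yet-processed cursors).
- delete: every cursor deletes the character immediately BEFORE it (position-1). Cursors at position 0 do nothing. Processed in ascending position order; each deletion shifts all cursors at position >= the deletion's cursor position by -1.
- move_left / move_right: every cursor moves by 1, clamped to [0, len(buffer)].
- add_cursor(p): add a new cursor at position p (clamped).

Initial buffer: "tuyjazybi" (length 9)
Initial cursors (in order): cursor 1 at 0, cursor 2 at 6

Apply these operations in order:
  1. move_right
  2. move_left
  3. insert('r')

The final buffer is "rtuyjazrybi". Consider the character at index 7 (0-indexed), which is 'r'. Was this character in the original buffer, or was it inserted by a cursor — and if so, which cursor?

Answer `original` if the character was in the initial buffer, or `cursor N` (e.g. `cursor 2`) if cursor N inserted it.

After op 1 (move_right): buffer="tuyjazybi" (len 9), cursors c1@1 c2@7, authorship .........
After op 2 (move_left): buffer="tuyjazybi" (len 9), cursors c1@0 c2@6, authorship .........
After op 3 (insert('r')): buffer="rtuyjazrybi" (len 11), cursors c1@1 c2@8, authorship 1......2...
Authorship (.=original, N=cursor N): 1 . . . . . . 2 . . .
Index 7: author = 2

Answer: cursor 2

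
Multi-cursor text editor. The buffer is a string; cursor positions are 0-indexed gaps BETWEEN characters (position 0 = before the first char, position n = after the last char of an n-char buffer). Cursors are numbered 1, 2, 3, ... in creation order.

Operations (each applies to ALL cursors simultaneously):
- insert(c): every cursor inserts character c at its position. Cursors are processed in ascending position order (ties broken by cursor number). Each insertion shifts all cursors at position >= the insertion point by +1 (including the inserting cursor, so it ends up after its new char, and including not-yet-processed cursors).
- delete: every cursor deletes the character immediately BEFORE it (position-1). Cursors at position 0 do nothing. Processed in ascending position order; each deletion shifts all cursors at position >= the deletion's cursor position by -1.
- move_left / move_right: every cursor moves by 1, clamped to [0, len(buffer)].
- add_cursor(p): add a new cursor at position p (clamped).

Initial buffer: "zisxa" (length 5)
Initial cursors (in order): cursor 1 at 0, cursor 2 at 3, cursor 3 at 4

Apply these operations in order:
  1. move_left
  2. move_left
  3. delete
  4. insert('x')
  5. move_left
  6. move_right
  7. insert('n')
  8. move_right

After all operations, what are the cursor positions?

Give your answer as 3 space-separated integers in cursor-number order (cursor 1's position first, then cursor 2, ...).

After op 1 (move_left): buffer="zisxa" (len 5), cursors c1@0 c2@2 c3@3, authorship .....
After op 2 (move_left): buffer="zisxa" (len 5), cursors c1@0 c2@1 c3@2, authorship .....
After op 3 (delete): buffer="sxa" (len 3), cursors c1@0 c2@0 c3@0, authorship ...
After op 4 (insert('x')): buffer="xxxsxa" (len 6), cursors c1@3 c2@3 c3@3, authorship 123...
After op 5 (move_left): buffer="xxxsxa" (len 6), cursors c1@2 c2@2 c3@2, authorship 123...
After op 6 (move_right): buffer="xxxsxa" (len 6), cursors c1@3 c2@3 c3@3, authorship 123...
After op 7 (insert('n')): buffer="xxxnnnsxa" (len 9), cursors c1@6 c2@6 c3@6, authorship 123123...
After op 8 (move_right): buffer="xxxnnnsxa" (len 9), cursors c1@7 c2@7 c3@7, authorship 123123...

Answer: 7 7 7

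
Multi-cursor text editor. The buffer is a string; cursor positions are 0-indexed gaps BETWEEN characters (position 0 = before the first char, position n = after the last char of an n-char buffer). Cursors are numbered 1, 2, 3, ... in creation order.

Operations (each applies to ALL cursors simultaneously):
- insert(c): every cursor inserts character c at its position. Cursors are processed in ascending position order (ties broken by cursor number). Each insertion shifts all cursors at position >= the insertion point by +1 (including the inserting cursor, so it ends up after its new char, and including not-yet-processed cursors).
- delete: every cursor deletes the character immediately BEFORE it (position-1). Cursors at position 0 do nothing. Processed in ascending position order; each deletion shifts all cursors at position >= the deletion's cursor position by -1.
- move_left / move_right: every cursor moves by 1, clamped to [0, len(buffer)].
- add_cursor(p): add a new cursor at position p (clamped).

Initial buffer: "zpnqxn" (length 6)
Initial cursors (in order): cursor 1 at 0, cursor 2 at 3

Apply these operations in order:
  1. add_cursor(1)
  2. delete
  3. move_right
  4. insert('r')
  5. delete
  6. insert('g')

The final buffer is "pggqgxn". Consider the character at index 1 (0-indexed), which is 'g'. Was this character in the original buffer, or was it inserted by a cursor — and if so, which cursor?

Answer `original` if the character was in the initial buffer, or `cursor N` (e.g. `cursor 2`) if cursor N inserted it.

Answer: cursor 1

Derivation:
After op 1 (add_cursor(1)): buffer="zpnqxn" (len 6), cursors c1@0 c3@1 c2@3, authorship ......
After op 2 (delete): buffer="pqxn" (len 4), cursors c1@0 c3@0 c2@1, authorship ....
After op 3 (move_right): buffer="pqxn" (len 4), cursors c1@1 c3@1 c2@2, authorship ....
After op 4 (insert('r')): buffer="prrqrxn" (len 7), cursors c1@3 c3@3 c2@5, authorship .13.2..
After op 5 (delete): buffer="pqxn" (len 4), cursors c1@1 c3@1 c2@2, authorship ....
After op 6 (insert('g')): buffer="pggqgxn" (len 7), cursors c1@3 c3@3 c2@5, authorship .13.2..
Authorship (.=original, N=cursor N): . 1 3 . 2 . .
Index 1: author = 1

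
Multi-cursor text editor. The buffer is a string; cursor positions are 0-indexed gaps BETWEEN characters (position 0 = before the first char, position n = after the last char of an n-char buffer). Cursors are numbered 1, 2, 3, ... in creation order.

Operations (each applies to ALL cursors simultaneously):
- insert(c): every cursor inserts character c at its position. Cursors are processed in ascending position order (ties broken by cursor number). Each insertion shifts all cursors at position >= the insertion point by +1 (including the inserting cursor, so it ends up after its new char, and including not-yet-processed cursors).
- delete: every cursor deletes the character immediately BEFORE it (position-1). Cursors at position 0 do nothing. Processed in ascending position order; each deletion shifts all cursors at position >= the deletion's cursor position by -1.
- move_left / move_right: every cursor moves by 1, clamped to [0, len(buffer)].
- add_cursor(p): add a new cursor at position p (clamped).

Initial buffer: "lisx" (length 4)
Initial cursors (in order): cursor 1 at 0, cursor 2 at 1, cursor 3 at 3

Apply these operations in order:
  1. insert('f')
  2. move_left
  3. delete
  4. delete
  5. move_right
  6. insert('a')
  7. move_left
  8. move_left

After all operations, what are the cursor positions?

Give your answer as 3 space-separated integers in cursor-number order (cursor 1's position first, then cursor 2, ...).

Answer: 1 1 3

Derivation:
After op 1 (insert('f')): buffer="flfisfx" (len 7), cursors c1@1 c2@3 c3@6, authorship 1.2..3.
After op 2 (move_left): buffer="flfisfx" (len 7), cursors c1@0 c2@2 c3@5, authorship 1.2..3.
After op 3 (delete): buffer="ffifx" (len 5), cursors c1@0 c2@1 c3@3, authorship 12.3.
After op 4 (delete): buffer="ffx" (len 3), cursors c1@0 c2@0 c3@1, authorship 23.
After op 5 (move_right): buffer="ffx" (len 3), cursors c1@1 c2@1 c3@2, authorship 23.
After op 6 (insert('a')): buffer="faafax" (len 6), cursors c1@3 c2@3 c3@5, authorship 21233.
After op 7 (move_left): buffer="faafax" (len 6), cursors c1@2 c2@2 c3@4, authorship 21233.
After op 8 (move_left): buffer="faafax" (len 6), cursors c1@1 c2@1 c3@3, authorship 21233.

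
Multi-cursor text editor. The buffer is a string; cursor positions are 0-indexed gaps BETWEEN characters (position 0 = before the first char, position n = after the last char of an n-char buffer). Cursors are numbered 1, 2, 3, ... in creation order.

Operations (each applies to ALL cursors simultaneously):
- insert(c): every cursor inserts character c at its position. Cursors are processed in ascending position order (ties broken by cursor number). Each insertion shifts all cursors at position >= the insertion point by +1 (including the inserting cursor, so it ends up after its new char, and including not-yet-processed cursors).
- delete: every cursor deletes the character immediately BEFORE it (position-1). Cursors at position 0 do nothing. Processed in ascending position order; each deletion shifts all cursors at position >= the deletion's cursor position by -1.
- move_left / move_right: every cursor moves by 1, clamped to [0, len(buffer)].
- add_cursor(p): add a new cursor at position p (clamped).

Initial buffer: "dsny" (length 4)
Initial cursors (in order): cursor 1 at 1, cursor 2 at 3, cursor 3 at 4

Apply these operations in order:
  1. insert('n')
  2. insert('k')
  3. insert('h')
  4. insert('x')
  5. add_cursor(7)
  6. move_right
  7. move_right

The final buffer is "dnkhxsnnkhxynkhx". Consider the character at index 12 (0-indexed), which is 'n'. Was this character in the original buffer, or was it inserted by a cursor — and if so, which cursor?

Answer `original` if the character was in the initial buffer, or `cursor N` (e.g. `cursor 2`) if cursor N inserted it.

After op 1 (insert('n')): buffer="dnsnnyn" (len 7), cursors c1@2 c2@5 c3@7, authorship .1..2.3
After op 2 (insert('k')): buffer="dnksnnkynk" (len 10), cursors c1@3 c2@7 c3@10, authorship .11..22.33
After op 3 (insert('h')): buffer="dnkhsnnkhynkh" (len 13), cursors c1@4 c2@9 c3@13, authorship .111..222.333
After op 4 (insert('x')): buffer="dnkhxsnnkhxynkhx" (len 16), cursors c1@5 c2@11 c3@16, authorship .1111..2222.3333
After op 5 (add_cursor(7)): buffer="dnkhxsnnkhxynkhx" (len 16), cursors c1@5 c4@7 c2@11 c3@16, authorship .1111..2222.3333
After op 6 (move_right): buffer="dnkhxsnnkhxynkhx" (len 16), cursors c1@6 c4@8 c2@12 c3@16, authorship .1111..2222.3333
After op 7 (move_right): buffer="dnkhxsnnkhxynkhx" (len 16), cursors c1@7 c4@9 c2@13 c3@16, authorship .1111..2222.3333
Authorship (.=original, N=cursor N): . 1 1 1 1 . . 2 2 2 2 . 3 3 3 3
Index 12: author = 3

Answer: cursor 3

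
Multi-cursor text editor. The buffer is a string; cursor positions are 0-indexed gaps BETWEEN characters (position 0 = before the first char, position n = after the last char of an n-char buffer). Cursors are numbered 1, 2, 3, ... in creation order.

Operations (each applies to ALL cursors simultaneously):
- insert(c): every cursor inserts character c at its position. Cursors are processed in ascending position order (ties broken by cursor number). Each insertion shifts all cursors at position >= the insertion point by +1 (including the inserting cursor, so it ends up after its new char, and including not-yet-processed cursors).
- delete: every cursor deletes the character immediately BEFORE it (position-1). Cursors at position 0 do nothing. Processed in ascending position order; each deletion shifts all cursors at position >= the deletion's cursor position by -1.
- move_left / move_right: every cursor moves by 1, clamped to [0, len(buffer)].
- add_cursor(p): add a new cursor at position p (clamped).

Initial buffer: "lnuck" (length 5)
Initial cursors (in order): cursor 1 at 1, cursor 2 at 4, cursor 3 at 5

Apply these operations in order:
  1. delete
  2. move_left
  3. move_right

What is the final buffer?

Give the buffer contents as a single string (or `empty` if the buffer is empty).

Answer: nu

Derivation:
After op 1 (delete): buffer="nu" (len 2), cursors c1@0 c2@2 c3@2, authorship ..
After op 2 (move_left): buffer="nu" (len 2), cursors c1@0 c2@1 c3@1, authorship ..
After op 3 (move_right): buffer="nu" (len 2), cursors c1@1 c2@2 c3@2, authorship ..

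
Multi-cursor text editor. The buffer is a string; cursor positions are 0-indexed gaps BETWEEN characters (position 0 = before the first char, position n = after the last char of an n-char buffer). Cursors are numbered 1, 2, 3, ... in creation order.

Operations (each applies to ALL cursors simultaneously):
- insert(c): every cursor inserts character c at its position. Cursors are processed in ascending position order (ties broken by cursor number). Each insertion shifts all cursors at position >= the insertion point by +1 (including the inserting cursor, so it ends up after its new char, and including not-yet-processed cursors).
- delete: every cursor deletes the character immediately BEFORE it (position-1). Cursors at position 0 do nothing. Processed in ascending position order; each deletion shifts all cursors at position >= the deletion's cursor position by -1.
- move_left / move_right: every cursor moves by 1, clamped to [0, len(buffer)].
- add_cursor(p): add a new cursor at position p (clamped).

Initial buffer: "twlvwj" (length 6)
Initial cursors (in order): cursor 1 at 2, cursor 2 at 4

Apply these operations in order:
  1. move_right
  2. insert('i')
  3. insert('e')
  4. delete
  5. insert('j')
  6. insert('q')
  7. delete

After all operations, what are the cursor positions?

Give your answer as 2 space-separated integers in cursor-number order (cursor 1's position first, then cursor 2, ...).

After op 1 (move_right): buffer="twlvwj" (len 6), cursors c1@3 c2@5, authorship ......
After op 2 (insert('i')): buffer="twlivwij" (len 8), cursors c1@4 c2@7, authorship ...1..2.
After op 3 (insert('e')): buffer="twlievwiej" (len 10), cursors c1@5 c2@9, authorship ...11..22.
After op 4 (delete): buffer="twlivwij" (len 8), cursors c1@4 c2@7, authorship ...1..2.
After op 5 (insert('j')): buffer="twlijvwijj" (len 10), cursors c1@5 c2@9, authorship ...11..22.
After op 6 (insert('q')): buffer="twlijqvwijqj" (len 12), cursors c1@6 c2@11, authorship ...111..222.
After op 7 (delete): buffer="twlijvwijj" (len 10), cursors c1@5 c2@9, authorship ...11..22.

Answer: 5 9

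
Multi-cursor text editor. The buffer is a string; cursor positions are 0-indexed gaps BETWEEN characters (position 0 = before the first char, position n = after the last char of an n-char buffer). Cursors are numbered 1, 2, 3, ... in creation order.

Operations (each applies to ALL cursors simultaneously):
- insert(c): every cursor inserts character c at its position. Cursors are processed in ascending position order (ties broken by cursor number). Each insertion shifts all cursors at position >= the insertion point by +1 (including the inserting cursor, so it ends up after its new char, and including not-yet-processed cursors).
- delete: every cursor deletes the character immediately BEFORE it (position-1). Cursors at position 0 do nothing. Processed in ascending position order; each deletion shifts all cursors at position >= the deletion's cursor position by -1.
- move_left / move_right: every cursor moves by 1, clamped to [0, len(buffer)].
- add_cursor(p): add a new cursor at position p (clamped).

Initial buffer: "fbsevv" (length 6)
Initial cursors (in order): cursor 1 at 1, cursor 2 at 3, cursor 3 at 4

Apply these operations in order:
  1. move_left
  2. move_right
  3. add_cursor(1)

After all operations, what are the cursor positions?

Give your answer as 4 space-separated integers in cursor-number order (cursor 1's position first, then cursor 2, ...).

Answer: 1 3 4 1

Derivation:
After op 1 (move_left): buffer="fbsevv" (len 6), cursors c1@0 c2@2 c3@3, authorship ......
After op 2 (move_right): buffer="fbsevv" (len 6), cursors c1@1 c2@3 c3@4, authorship ......
After op 3 (add_cursor(1)): buffer="fbsevv" (len 6), cursors c1@1 c4@1 c2@3 c3@4, authorship ......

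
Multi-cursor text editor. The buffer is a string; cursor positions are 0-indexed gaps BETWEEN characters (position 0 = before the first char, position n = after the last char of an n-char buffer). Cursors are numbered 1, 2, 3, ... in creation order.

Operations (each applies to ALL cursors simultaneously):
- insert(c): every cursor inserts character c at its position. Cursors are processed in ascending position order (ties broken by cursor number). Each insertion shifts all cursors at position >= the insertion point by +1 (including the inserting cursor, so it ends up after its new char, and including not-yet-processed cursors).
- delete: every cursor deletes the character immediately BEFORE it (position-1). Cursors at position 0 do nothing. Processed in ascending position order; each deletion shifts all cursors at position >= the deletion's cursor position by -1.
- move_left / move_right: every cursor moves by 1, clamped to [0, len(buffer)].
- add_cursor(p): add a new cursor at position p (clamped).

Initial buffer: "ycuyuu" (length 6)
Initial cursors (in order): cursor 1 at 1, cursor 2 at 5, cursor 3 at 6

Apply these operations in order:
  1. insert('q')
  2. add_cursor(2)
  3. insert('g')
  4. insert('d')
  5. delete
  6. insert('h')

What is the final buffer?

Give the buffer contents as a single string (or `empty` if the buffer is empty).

Answer: yqgghhcuyuqghuqgh

Derivation:
After op 1 (insert('q')): buffer="yqcuyuquq" (len 9), cursors c1@2 c2@7 c3@9, authorship .1....2.3
After op 2 (add_cursor(2)): buffer="yqcuyuquq" (len 9), cursors c1@2 c4@2 c2@7 c3@9, authorship .1....2.3
After op 3 (insert('g')): buffer="yqggcuyuqguqg" (len 13), cursors c1@4 c4@4 c2@10 c3@13, authorship .114....22.33
After op 4 (insert('d')): buffer="yqggddcuyuqgduqgd" (len 17), cursors c1@6 c4@6 c2@13 c3@17, authorship .11414....222.333
After op 5 (delete): buffer="yqggcuyuqguqg" (len 13), cursors c1@4 c4@4 c2@10 c3@13, authorship .114....22.33
After op 6 (insert('h')): buffer="yqgghhcuyuqghuqgh" (len 17), cursors c1@6 c4@6 c2@13 c3@17, authorship .11414....222.333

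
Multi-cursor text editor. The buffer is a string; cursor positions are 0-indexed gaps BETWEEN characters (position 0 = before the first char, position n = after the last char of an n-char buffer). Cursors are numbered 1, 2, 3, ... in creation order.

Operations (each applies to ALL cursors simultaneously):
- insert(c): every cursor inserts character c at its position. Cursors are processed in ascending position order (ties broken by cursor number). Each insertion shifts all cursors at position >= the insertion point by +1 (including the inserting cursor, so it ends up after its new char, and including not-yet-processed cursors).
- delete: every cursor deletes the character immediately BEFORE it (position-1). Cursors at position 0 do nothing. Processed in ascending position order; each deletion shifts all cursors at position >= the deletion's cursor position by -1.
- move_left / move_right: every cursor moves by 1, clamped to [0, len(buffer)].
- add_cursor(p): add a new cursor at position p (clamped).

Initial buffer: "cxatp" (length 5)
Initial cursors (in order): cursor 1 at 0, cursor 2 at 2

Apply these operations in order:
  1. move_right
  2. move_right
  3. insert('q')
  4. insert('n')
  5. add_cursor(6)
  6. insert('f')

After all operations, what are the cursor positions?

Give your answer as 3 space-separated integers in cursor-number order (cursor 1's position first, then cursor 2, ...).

Answer: 5 11 8

Derivation:
After op 1 (move_right): buffer="cxatp" (len 5), cursors c1@1 c2@3, authorship .....
After op 2 (move_right): buffer="cxatp" (len 5), cursors c1@2 c2@4, authorship .....
After op 3 (insert('q')): buffer="cxqatqp" (len 7), cursors c1@3 c2@6, authorship ..1..2.
After op 4 (insert('n')): buffer="cxqnatqnp" (len 9), cursors c1@4 c2@8, authorship ..11..22.
After op 5 (add_cursor(6)): buffer="cxqnatqnp" (len 9), cursors c1@4 c3@6 c2@8, authorship ..11..22.
After op 6 (insert('f')): buffer="cxqnfatfqnfp" (len 12), cursors c1@5 c3@8 c2@11, authorship ..111..3222.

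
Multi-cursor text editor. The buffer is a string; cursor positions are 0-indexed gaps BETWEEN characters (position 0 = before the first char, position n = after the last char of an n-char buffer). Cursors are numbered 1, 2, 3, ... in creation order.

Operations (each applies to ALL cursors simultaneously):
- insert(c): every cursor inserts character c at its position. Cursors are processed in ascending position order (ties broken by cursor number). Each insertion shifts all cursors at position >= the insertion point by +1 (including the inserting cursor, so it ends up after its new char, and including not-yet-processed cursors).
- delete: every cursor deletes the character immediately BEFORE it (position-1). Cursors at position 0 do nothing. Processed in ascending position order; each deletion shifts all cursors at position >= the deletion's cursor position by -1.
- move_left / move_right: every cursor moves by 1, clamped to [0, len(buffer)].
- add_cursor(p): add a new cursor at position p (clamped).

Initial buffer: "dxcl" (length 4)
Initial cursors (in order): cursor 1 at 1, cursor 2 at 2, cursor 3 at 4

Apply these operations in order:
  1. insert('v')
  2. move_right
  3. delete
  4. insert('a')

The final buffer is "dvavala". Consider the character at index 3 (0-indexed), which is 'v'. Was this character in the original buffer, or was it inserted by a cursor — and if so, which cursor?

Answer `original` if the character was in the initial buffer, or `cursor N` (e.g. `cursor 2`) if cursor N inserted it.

After op 1 (insert('v')): buffer="dvxvclv" (len 7), cursors c1@2 c2@4 c3@7, authorship .1.2..3
After op 2 (move_right): buffer="dvxvclv" (len 7), cursors c1@3 c2@5 c3@7, authorship .1.2..3
After op 3 (delete): buffer="dvvl" (len 4), cursors c1@2 c2@3 c3@4, authorship .12.
After op 4 (insert('a')): buffer="dvavala" (len 7), cursors c1@3 c2@5 c3@7, authorship .1122.3
Authorship (.=original, N=cursor N): . 1 1 2 2 . 3
Index 3: author = 2

Answer: cursor 2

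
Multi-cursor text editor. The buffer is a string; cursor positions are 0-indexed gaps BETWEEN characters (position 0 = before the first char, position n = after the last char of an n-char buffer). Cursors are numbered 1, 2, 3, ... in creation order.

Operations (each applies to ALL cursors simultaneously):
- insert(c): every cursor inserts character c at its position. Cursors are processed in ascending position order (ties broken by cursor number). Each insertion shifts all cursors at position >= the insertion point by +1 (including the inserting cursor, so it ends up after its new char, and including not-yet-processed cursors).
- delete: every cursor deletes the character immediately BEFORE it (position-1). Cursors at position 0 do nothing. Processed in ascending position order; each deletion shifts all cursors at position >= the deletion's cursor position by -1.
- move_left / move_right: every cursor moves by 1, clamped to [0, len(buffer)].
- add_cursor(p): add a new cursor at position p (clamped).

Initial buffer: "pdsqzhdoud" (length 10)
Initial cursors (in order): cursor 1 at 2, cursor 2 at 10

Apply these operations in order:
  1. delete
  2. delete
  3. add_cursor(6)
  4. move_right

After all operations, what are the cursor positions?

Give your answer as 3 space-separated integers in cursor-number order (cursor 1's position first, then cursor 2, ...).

After op 1 (delete): buffer="psqzhdou" (len 8), cursors c1@1 c2@8, authorship ........
After op 2 (delete): buffer="sqzhdo" (len 6), cursors c1@0 c2@6, authorship ......
After op 3 (add_cursor(6)): buffer="sqzhdo" (len 6), cursors c1@0 c2@6 c3@6, authorship ......
After op 4 (move_right): buffer="sqzhdo" (len 6), cursors c1@1 c2@6 c3@6, authorship ......

Answer: 1 6 6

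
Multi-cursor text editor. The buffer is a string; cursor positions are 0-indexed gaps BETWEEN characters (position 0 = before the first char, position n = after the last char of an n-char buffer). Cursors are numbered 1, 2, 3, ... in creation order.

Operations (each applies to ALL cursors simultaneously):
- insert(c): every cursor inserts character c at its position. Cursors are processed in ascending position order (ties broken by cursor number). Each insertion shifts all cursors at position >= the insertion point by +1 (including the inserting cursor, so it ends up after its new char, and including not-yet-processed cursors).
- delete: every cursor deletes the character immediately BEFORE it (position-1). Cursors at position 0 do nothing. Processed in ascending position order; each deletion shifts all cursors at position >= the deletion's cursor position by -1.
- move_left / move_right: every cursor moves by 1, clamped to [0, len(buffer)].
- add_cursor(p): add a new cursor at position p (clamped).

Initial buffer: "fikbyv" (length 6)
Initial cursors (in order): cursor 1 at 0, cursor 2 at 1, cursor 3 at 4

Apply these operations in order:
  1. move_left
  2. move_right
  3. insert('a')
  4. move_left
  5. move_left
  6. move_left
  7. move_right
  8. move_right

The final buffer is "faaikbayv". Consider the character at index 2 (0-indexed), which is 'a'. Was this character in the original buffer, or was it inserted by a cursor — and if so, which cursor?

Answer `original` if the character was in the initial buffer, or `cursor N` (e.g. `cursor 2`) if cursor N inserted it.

After op 1 (move_left): buffer="fikbyv" (len 6), cursors c1@0 c2@0 c3@3, authorship ......
After op 2 (move_right): buffer="fikbyv" (len 6), cursors c1@1 c2@1 c3@4, authorship ......
After op 3 (insert('a')): buffer="faaikbayv" (len 9), cursors c1@3 c2@3 c3@7, authorship .12...3..
After op 4 (move_left): buffer="faaikbayv" (len 9), cursors c1@2 c2@2 c3@6, authorship .12...3..
After op 5 (move_left): buffer="faaikbayv" (len 9), cursors c1@1 c2@1 c3@5, authorship .12...3..
After op 6 (move_left): buffer="faaikbayv" (len 9), cursors c1@0 c2@0 c3@4, authorship .12...3..
After op 7 (move_right): buffer="faaikbayv" (len 9), cursors c1@1 c2@1 c3@5, authorship .12...3..
After op 8 (move_right): buffer="faaikbayv" (len 9), cursors c1@2 c2@2 c3@6, authorship .12...3..
Authorship (.=original, N=cursor N): . 1 2 . . . 3 . .
Index 2: author = 2

Answer: cursor 2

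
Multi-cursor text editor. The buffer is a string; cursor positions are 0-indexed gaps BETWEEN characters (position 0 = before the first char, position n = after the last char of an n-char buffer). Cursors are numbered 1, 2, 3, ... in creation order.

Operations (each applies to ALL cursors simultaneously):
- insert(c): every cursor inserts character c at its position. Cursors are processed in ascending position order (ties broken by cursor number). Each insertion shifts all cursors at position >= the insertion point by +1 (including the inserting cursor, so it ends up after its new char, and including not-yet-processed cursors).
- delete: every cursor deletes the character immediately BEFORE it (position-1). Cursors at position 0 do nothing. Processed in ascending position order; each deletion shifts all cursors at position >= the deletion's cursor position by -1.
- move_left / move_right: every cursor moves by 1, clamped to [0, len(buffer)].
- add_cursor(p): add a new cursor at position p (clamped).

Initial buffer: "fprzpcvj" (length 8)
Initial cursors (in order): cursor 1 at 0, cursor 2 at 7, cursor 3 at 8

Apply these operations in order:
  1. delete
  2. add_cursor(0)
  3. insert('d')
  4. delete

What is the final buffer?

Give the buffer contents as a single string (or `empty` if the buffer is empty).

After op 1 (delete): buffer="fprzpc" (len 6), cursors c1@0 c2@6 c3@6, authorship ......
After op 2 (add_cursor(0)): buffer="fprzpc" (len 6), cursors c1@0 c4@0 c2@6 c3@6, authorship ......
After op 3 (insert('d')): buffer="ddfprzpcdd" (len 10), cursors c1@2 c4@2 c2@10 c3@10, authorship 14......23
After op 4 (delete): buffer="fprzpc" (len 6), cursors c1@0 c4@0 c2@6 c3@6, authorship ......

Answer: fprzpc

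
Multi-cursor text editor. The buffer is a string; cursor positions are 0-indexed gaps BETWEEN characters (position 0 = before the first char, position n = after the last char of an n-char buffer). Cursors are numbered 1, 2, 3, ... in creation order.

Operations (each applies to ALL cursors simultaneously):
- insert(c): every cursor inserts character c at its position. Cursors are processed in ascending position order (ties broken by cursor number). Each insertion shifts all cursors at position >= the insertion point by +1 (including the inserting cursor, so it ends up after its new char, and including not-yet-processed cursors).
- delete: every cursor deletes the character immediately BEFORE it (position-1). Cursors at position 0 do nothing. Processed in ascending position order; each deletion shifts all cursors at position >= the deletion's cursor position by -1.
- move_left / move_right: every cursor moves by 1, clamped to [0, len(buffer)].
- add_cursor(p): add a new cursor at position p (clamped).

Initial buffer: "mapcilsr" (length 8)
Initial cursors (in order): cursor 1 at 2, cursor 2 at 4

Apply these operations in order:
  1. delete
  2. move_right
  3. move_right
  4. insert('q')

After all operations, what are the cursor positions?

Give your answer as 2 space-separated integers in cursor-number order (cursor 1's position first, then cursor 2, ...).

Answer: 4 6

Derivation:
After op 1 (delete): buffer="mpilsr" (len 6), cursors c1@1 c2@2, authorship ......
After op 2 (move_right): buffer="mpilsr" (len 6), cursors c1@2 c2@3, authorship ......
After op 3 (move_right): buffer="mpilsr" (len 6), cursors c1@3 c2@4, authorship ......
After op 4 (insert('q')): buffer="mpiqlqsr" (len 8), cursors c1@4 c2@6, authorship ...1.2..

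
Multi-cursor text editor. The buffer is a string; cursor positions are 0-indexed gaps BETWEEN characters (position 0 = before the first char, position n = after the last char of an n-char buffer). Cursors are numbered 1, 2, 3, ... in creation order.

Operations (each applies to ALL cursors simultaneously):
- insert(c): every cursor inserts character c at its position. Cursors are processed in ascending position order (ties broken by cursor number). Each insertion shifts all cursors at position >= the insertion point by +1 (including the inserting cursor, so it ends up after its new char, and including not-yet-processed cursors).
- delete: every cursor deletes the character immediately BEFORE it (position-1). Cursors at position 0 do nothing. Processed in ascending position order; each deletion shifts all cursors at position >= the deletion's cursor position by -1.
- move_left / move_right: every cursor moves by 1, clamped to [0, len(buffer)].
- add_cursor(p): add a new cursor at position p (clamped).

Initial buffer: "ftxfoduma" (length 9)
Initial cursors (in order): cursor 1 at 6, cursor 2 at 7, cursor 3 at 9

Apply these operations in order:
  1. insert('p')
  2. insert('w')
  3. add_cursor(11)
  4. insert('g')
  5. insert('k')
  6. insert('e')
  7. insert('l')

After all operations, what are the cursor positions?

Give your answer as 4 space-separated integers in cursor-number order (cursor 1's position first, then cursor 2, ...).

After op 1 (insert('p')): buffer="ftxfodpupmap" (len 12), cursors c1@7 c2@9 c3@12, authorship ......1.2..3
After op 2 (insert('w')): buffer="ftxfodpwupwmapw" (len 15), cursors c1@8 c2@11 c3@15, authorship ......11.22..33
After op 3 (add_cursor(11)): buffer="ftxfodpwupwmapw" (len 15), cursors c1@8 c2@11 c4@11 c3@15, authorship ......11.22..33
After op 4 (insert('g')): buffer="ftxfodpwgupwggmapwg" (len 19), cursors c1@9 c2@14 c4@14 c3@19, authorship ......111.2224..333
After op 5 (insert('k')): buffer="ftxfodpwgkupwggkkmapwgk" (len 23), cursors c1@10 c2@17 c4@17 c3@23, authorship ......1111.222424..3333
After op 6 (insert('e')): buffer="ftxfodpwgkeupwggkkeemapwgke" (len 27), cursors c1@11 c2@20 c4@20 c3@27, authorship ......11111.22242424..33333
After op 7 (insert('l')): buffer="ftxfodpwgkelupwggkkeellmapwgkel" (len 31), cursors c1@12 c2@23 c4@23 c3@31, authorship ......111111.2224242424..333333

Answer: 12 23 31 23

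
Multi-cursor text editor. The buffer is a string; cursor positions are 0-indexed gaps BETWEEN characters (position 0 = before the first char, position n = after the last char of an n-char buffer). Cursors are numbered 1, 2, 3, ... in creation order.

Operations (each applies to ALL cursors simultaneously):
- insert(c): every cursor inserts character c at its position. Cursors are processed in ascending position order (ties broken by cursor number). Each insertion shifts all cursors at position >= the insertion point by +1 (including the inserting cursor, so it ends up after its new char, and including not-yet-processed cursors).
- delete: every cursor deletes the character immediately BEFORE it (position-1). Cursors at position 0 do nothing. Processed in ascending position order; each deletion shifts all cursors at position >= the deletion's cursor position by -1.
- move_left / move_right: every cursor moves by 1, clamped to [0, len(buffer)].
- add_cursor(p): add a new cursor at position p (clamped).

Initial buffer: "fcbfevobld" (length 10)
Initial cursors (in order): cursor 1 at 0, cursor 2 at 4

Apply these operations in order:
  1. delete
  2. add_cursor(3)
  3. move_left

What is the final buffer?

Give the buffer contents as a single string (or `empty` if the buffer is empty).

Answer: fcbevobld

Derivation:
After op 1 (delete): buffer="fcbevobld" (len 9), cursors c1@0 c2@3, authorship .........
After op 2 (add_cursor(3)): buffer="fcbevobld" (len 9), cursors c1@0 c2@3 c3@3, authorship .........
After op 3 (move_left): buffer="fcbevobld" (len 9), cursors c1@0 c2@2 c3@2, authorship .........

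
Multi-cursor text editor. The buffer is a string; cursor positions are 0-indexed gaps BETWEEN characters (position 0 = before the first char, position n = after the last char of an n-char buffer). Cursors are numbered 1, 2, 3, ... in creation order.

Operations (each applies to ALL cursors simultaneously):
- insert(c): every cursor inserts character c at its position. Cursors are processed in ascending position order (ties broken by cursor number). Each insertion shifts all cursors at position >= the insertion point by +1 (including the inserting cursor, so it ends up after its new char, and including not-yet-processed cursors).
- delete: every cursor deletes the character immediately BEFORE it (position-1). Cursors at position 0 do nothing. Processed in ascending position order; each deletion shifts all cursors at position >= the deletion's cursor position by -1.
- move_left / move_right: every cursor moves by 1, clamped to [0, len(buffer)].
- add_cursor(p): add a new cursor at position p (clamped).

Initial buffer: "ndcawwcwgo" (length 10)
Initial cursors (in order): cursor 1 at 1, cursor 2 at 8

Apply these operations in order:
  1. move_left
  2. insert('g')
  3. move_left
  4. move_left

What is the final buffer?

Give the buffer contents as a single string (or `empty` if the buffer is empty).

After op 1 (move_left): buffer="ndcawwcwgo" (len 10), cursors c1@0 c2@7, authorship ..........
After op 2 (insert('g')): buffer="gndcawwcgwgo" (len 12), cursors c1@1 c2@9, authorship 1.......2...
After op 3 (move_left): buffer="gndcawwcgwgo" (len 12), cursors c1@0 c2@8, authorship 1.......2...
After op 4 (move_left): buffer="gndcawwcgwgo" (len 12), cursors c1@0 c2@7, authorship 1.......2...

Answer: gndcawwcgwgo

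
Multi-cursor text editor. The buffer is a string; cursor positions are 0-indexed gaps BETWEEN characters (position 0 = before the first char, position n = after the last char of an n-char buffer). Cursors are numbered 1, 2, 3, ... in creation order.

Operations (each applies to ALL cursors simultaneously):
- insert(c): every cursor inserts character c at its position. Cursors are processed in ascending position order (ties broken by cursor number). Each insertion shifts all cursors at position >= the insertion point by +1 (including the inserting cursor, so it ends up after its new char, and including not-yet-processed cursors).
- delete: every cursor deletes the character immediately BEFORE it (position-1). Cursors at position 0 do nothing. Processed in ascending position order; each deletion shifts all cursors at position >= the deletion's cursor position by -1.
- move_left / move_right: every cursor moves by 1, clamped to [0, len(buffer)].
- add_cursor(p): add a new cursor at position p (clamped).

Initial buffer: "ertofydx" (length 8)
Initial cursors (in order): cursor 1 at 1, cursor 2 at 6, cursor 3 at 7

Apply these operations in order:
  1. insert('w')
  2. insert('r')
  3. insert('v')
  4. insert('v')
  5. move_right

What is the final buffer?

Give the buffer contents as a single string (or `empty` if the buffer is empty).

Answer: ewrvvrtofywrvvdwrvvx

Derivation:
After op 1 (insert('w')): buffer="ewrtofywdwx" (len 11), cursors c1@2 c2@8 c3@10, authorship .1.....2.3.
After op 2 (insert('r')): buffer="ewrrtofywrdwrx" (len 14), cursors c1@3 c2@10 c3@13, authorship .11.....22.33.
After op 3 (insert('v')): buffer="ewrvrtofywrvdwrvx" (len 17), cursors c1@4 c2@12 c3@16, authorship .111.....222.333.
After op 4 (insert('v')): buffer="ewrvvrtofywrvvdwrvvx" (len 20), cursors c1@5 c2@14 c3@19, authorship .1111.....2222.3333.
After op 5 (move_right): buffer="ewrvvrtofywrvvdwrvvx" (len 20), cursors c1@6 c2@15 c3@20, authorship .1111.....2222.3333.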